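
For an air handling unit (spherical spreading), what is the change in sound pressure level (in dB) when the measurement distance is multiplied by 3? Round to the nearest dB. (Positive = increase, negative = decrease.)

-10 dB

With spherical spreading the level changes by −20·log₁₀(r₂/r₁).
ΔL = −20·log₁₀(3) = -9.54 dB.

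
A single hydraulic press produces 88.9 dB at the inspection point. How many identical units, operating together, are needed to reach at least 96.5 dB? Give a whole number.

6

Need L₁ + 10·log₁₀ N ≥ 96.5, i.e. log₁₀ N ≥ 0.76.
N ≥ 10^(7.6/10) = 5.754, so N = 6.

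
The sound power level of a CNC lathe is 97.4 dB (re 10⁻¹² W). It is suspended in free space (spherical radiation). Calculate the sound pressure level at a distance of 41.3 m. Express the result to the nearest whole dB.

54 dB

Free-field spherical radiation: L_p = L_w − 10·log₁₀(4π·r²), r = 41.3 m.
4π·r² = 2.143e+04 m², 10·log₁₀ of that is 43.311 dB.
L_p = 97.4 − 43.311 = 54.09 dB.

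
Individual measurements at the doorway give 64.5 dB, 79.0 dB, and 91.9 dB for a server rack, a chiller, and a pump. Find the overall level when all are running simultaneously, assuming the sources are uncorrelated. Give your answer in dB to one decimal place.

92.1 dB

For uncorrelated sources the intensities add, so convert each level to linear form, sum, and take 10·log₁₀ of the total.
Σ 10^(L/10) = 10^(64.5/10) + 10^(79.0/10) + 10^(91.9/10) = 1.631e+09.
L_total = 10·log₁₀(1.631e+09) = 92.12 dB.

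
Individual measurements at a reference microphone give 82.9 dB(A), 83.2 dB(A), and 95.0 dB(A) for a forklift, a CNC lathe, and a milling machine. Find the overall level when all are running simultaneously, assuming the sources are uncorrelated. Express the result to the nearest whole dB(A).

96 dB(A)

For uncorrelated sources the intensities add, so convert each level to linear form, sum, and take 10·log₁₀ of the total.
Σ 10^(L/10) = 10^(82.9/10) + 10^(83.2/10) + 10^(95.0/10) = 3.566e+09.
L_total = 10·log₁₀(3.566e+09) = 95.52 dB(A).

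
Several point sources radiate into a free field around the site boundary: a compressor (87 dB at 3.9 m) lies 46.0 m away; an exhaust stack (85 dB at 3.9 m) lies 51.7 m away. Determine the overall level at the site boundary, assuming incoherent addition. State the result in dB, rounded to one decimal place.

Propagate each source to the receiver with L = L_ref − 20·log₁₀(r/r_ref), then add intensities.
compressor: 87 − 20·log₁₀(46.0/3.9) = 87 − 21.43 = 65.57 dB.
exhaust stack: 85 − 20·log₁₀(51.7/3.9) = 85 − 22.45 = 62.55 dB.
Σ 10^(L/10) = 5.402e+06 → L_total = 10·log₁₀(5.402e+06) = 67.33 dB.

67.3 dB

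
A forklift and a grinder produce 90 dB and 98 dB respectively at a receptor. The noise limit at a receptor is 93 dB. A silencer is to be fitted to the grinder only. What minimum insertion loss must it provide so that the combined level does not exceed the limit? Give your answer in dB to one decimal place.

8.0 dB

Everything except the grinder sums to 10^(90/10) = 1.000e+09 in linear terms, 90.00 dB.
The limit corresponds to 10^(93/10) = 1.995e+09; subtracting the fixed part leaves 9.953e+08 for the grinder, i.e. 89.98 dB.
So the grinder must be reduced from 98 to 89.98 dB: IL = 8.02 dB.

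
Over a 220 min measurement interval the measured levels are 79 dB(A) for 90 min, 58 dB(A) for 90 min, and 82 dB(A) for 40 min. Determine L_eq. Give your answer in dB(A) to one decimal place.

L_eq = 10·log₁₀[(1/T)·Σ tᵢ·10^(Lᵢ/10)] with T = 220 min.
Σ tᵢ·10^(Lᵢ/10) = 90·10^(79/10) + 90·10^(58/10) + 40·10^(82/10) = 1.355e+10.
L_eq = 10·log₁₀(1.355e+10/220) = 77.89 dB(A).

77.9 dB(A)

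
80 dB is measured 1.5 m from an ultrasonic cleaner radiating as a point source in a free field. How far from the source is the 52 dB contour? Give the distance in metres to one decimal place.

37.7 m

The 28.0 dB drop corresponds to a distance ratio of 10^(28.0/20) for a point source.
r₂ = 1.5·10^((80−52)/20) = 1.5·10^(28.0/20) = 37.68 m.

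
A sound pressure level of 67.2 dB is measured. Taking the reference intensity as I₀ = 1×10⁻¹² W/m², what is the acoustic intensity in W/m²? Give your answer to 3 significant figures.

5.25e-06 W/m²

I = I₀·10^(L/10) = 10⁻¹² × 10^(67.2/10) = 10^(-5.280).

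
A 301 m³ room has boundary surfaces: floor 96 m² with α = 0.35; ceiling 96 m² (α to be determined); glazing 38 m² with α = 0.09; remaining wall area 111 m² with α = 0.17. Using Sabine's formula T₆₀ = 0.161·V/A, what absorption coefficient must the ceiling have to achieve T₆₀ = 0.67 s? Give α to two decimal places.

A = 0.161·V/T₆₀ = 0.161·301/0.67 = 72.33 m² sabins.
Absorption from the other surfaces = 96·0.35 + 38·0.09 + 111·0.17 = 55.89 m², so the ceiling must supply 16.44 m² over 96 m².
α = 16.44/96 = 0.171.

0.17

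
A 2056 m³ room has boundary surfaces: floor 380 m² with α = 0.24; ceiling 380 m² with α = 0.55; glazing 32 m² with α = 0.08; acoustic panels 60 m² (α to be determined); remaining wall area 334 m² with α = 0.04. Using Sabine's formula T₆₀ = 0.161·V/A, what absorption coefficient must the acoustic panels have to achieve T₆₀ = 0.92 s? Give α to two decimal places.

0.73

Required total absorption A = 0.161·2056/0.92 = 359.80 m².
Absorption from the other surfaces = 380·0.24 + 380·0.55 + 32·0.08 + 334·0.04 = 316.12 m², so the acoustic panels must supply 43.68 m² over 60 m².
α = 43.68/60 = 0.728.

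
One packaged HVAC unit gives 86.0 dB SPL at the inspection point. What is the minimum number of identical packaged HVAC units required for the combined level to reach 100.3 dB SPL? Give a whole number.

27

Need L₁ + 10·log₁₀ N ≥ 100.3, i.e. log₁₀ N ≥ 1.43.
N ≥ 10^(14.3/10) = 26.915, so N = 27.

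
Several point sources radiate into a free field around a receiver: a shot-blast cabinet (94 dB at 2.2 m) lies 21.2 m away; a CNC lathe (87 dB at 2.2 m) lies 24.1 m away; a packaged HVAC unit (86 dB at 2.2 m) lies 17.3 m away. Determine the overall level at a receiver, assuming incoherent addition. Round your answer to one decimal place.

Apply inverse-square spreading to bring every level to the receiver, then sum 10^(L/10).
shot-blast cabinet: 94 − 20·log₁₀(21.2/2.2) = 94 − 19.68 = 74.32 dB.
CNC lathe: 87 − 20·log₁₀(24.1/2.2) = 87 − 20.79 = 66.21 dB.
packaged HVAC unit: 86 − 20·log₁₀(17.3/2.2) = 86 − 17.91 = 68.09 dB.
Σ 10^(L/10) = 3.766e+07 → L_total = 10·log₁₀(3.766e+07) = 75.76 dB.

75.8 dB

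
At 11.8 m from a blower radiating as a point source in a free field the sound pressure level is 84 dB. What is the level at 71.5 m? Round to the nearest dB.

Spherical spreading from a point source gives a 20·log₁₀(r₂/r₁) drop.
L₂ = 84 − 20·log₁₀(71.5/11.8) = 84 − 15.648 = 68.35 dB.

68 dB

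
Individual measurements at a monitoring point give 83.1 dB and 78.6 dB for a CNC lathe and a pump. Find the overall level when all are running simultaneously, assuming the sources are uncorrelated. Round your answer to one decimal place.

Incoherent sources combine by intensity addition: L_total = 10·log₁₀(Σ 10^(L_i/10)).
Σ 10^(L/10) = 10^(83.1/10) + 10^(78.6/10) = 2.766e+08.
L_total = 10·log₁₀(2.766e+08) = 84.42 dB.

84.4 dB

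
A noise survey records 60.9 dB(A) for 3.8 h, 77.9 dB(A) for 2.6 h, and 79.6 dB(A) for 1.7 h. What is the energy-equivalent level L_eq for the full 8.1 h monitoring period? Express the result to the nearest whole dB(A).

The energy average is taken in the linear domain: L_eq = 10·log₁₀[(Σ tᵢ·10^(Lᵢ/10))/T], T = 8.1 h.
Σ tᵢ·10^(Lᵢ/10) = 3.8·10^(60.9/10) + 2.6·10^(77.9/10) + 1.7·10^(79.6/10) = 3.200e+08.
L_eq = 10·log₁₀(3.200e+08/8.1) = 75.97 dB(A).

76 dB(A)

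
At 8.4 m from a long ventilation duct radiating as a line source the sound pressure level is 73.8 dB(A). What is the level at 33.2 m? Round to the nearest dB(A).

68 dB(A)

Cylindrical spreading from a line source gives a 10·log₁₀(r₂/r₁) drop.
L₂ = 73.8 − 10·log₁₀(33.2/8.4) = 73.8 − 5.969 = 67.83 dB(A).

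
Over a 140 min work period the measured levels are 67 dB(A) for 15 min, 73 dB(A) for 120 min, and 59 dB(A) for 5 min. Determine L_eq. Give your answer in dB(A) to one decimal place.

72.5 dB(A)

Weight each interval's intensity by its duration and average over T = 140 min:
Σ tᵢ·10^(Lᵢ/10) = 15·10^(67/10) + 120·10^(73/10) + 5·10^(59/10) = 2.473e+09.
L_eq = 10·log₁₀(2.473e+09/140) = 72.47 dB(A).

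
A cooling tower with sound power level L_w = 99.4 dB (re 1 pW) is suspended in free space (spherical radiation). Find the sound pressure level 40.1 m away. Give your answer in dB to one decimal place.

56.3 dB

Free-field spherical radiation: L_p = L_w − 10·log₁₀(4π·r²), r = 40.1 m.
4π·r² = 2.021e+04 m², 10·log₁₀ of that is 43.055 dB.
L_p = 99.4 − 43.055 = 56.35 dB.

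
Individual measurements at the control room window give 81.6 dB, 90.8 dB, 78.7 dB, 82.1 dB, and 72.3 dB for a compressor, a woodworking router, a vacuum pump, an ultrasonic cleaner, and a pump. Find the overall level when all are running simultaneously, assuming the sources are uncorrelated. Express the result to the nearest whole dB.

Incoherent sources combine by intensity addition: L_total = 10·log₁₀(Σ 10^(L_i/10)).
Σ 10^(L/10) = 10^(81.6/10) + 10^(90.8/10) + 10^(78.7/10) + 10^(82.1/10) + 10^(72.3/10) = 1.600e+09.
L_total = 10·log₁₀(1.600e+09) = 92.04 dB.

92 dB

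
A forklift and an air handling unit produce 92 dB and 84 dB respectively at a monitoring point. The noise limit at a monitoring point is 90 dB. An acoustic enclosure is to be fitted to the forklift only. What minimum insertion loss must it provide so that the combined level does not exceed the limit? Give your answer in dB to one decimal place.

3.3 dB

The untreated sources together contribute 10^(84/10) = 2.512e+08, i.e. 84.00 dB.
To meet 90 dB overall, the treated forklift may contribute at most 10^(90/10) − 2.512e+08 = 7.488e+08, i.e. 88.74 dB.
So the forklift must be reduced from 92 to 88.74 dB: IL = 3.26 dB.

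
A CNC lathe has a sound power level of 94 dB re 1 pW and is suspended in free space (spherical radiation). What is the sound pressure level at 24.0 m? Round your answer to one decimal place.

L_p = L_w − 10·log₁₀(4π·r²) with r = 24.0 m.
4π·r² = 7238 m², 10·log₁₀ of that is 38.596 dB.
L_p = 94 − 38.596 = 55.40 dB.

55.4 dB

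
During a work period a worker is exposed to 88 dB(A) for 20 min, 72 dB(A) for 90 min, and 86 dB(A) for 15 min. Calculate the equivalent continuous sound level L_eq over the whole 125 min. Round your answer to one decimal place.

The energy average is taken in the linear domain: L_eq = 10·log₁₀[(Σ tᵢ·10^(Lᵢ/10))/T], T = 125 min.
Σ tᵢ·10^(Lᵢ/10) = 20·10^(88/10) + 90·10^(72/10) + 15·10^(86/10) = 2.002e+10.
L_eq = 10·log₁₀(2.002e+10/125) = 82.04 dB(A).

82.0 dB(A)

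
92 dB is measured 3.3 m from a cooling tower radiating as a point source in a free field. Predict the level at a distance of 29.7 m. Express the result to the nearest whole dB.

73 dB

Point-source attenuation: ΔL = 20·log₁₀(r₂/r₁) = 20·log₁₀(29.7/3.3) = 19.085 dB.
L₂ = 92 − 20·log₁₀(29.7/3.3) = 92 − 19.085 = 72.92 dB.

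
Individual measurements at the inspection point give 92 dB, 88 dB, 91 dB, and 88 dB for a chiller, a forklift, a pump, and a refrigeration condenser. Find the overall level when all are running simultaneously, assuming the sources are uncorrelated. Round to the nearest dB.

Incoherent sources combine by intensity addition: L_total = 10·log₁₀(Σ 10^(L_i/10)).
Σ 10^(L/10) = 10^(92/10) + 10^(88/10) + 10^(91/10) + 10^(88/10) = 4.106e+09.
L_total = 10·log₁₀(4.106e+09) = 96.13 dB.

96 dB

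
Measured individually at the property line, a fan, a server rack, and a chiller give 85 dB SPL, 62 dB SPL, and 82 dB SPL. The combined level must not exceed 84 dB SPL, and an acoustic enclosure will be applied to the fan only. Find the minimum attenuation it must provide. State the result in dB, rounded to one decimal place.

The untreated sources together contribute 10^(62/10) + 10^(82/10) = 1.601e+08, i.e. 82.04 dB SPL.
To meet 84 dB SPL overall, the treated fan may contribute at most 10^(84/10) − 1.601e+08 = 9.111e+07, i.e. 79.60 dB SPL.
Required insertion loss = 85 − 79.60 = 5.40 dB.

5.4 dB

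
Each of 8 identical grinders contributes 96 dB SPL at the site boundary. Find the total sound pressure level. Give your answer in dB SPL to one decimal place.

105.0 dB SPL

N identical incoherent sources raise the level by 10·log₁₀ N.
L_total = 96 + 10·log₁₀(8) = 96 + 9.031 = 105.03 dB SPL.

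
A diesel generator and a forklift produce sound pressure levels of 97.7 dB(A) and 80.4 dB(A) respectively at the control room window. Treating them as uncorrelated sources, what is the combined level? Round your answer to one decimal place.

For uncorrelated sources the intensities add, so convert each level to linear form, sum, and take 10·log₁₀ of the total.
Σ 10^(L/10) = 10^(97.7/10) + 10^(80.4/10) = 5.998e+09.
L_total = 10·log₁₀(5.998e+09) = 97.78 dB(A).

97.8 dB(A)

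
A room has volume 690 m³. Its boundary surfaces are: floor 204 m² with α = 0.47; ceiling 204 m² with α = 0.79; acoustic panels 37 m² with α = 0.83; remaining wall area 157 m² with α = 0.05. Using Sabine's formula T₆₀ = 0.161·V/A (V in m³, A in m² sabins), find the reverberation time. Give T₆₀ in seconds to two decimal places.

0.38 s

Summing Sᵢαᵢ: 204·0.47 + 204·0.79 + 37·0.83 + 157·0.05 = 295.60 m².
T₆₀ = 0.161 × 690 / 295.60 = 0.376 s.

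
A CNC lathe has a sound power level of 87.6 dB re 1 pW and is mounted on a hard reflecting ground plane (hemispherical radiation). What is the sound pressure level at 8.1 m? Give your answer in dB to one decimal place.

61.4 dB

The power spreads over a hemisphere of area 2π·r², so L_p = L_w − 10·log₁₀(2π·r²).
2π·r² = 412.2 m², 10·log₁₀ of that is 26.151 dB.
L_p = 87.6 − 26.151 = 61.45 dB.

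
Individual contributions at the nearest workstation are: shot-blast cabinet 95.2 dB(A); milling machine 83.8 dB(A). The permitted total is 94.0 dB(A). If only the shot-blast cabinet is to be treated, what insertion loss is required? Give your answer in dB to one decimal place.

Fixed contribution from the other source: Σ 10^(L/10) = 10^(83.8/10) = 2.399e+08 (83.80 dB(A)).
The limit corresponds to 10^(94.0/10) = 2.512e+09; subtracting the fixed part leaves 2.272e+09 for the shot-blast cabinet, i.e. 93.56 dB(A).
Required insertion loss = 95.2 − 93.56 = 1.64 dB.

1.6 dB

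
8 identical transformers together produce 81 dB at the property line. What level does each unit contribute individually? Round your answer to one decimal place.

8 equal contributions raise the level by 10·log₁₀ 8 = 9.031 dB, so each unit alone gives 81 − 9.031.

72.0 dB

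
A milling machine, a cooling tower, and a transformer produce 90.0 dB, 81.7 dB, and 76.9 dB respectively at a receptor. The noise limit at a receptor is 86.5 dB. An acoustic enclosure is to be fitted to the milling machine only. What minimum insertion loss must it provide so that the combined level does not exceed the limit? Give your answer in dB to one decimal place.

6.0 dB

The untreated sources together contribute 10^(81.7/10) + 10^(76.9/10) = 1.969e+08, i.e. 82.94 dB.
To meet 86.5 dB overall, the treated milling machine may contribute at most 10^(86.5/10) − 1.969e+08 = 2.498e+08, i.e. 83.98 dB.
So the milling machine must be reduced from 90.0 to 83.98 dB: IL = 6.02 dB.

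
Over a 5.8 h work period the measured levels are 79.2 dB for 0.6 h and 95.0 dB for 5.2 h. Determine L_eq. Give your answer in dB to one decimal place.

The energy average is taken in the linear domain: L_eq = 10·log₁₀[(Σ tᵢ·10^(Lᵢ/10))/T], T = 5.8 h.
Σ tᵢ·10^(Lᵢ/10) = 0.6·10^(79.2/10) + 5.2·10^(95.0/10) = 1.649e+10.
L_eq = 10·log₁₀(1.649e+10/5.8) = 94.54 dB.

94.5 dB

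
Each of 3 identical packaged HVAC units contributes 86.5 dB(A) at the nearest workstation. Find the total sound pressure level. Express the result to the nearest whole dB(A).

L_total = L₁ + 10·log₁₀ N for N identical incoherent sources.
L_total = 86.5 + 10·log₁₀(3) = 86.5 + 4.771 = 91.27 dB(A).

91 dB(A)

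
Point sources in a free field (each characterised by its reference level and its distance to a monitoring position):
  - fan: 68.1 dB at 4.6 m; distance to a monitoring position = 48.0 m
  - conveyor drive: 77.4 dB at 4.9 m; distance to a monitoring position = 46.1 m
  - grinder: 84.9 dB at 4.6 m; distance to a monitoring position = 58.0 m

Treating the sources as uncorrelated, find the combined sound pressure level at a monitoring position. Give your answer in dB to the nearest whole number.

64 dB

First find each source's level at the receiver (point-source: −20·log₁₀(r/r_ref)), then combine on an intensity basis.
fan: 68.1 − 20·log₁₀(48.0/4.6) = 68.1 − 20.37 = 47.73 dB.
conveyor drive: 77.4 − 20·log₁₀(46.1/4.9) = 77.4 − 19.47 = 57.93 dB.
grinder: 84.9 − 20·log₁₀(58.0/4.6) = 84.9 − 22.01 = 62.89 dB.
Σ 10^(L/10) = 2.624e+06 → L_total = 10·log₁₀(2.624e+06) = 64.19 dB.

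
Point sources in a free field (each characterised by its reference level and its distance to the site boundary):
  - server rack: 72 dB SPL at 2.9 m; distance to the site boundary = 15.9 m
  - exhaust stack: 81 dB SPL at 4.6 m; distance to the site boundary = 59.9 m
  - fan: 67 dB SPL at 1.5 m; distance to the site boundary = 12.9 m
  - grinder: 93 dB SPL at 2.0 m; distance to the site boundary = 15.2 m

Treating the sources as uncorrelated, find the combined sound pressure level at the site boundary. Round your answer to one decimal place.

First find each source's level at the receiver (point-source: −20·log₁₀(r/r_ref)), then combine on an intensity basis.
server rack: 72 − 20·log₁₀(15.9/2.9) = 72 − 14.78 = 57.22 dB SPL.
exhaust stack: 81 − 20·log₁₀(59.9/4.6) = 81 − 22.29 = 58.71 dB SPL.
fan: 67 − 20·log₁₀(12.9/1.5) = 67 − 18.69 = 48.31 dB SPL.
grinder: 93 − 20·log₁₀(15.2/2.0) = 93 − 17.62 = 75.38 dB SPL.
Σ 10^(L/10) = 3.588e+07 → L_total = 10·log₁₀(3.588e+07) = 75.55 dB SPL.

75.5 dB SPL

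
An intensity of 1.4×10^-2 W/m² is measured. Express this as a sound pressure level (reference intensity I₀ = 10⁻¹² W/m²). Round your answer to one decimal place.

Dividing by I₀ shifts the exponent by 12: I/I₀ = 1.4×10^10.
L = 10·(0.1461 + 10) = 101.46 dB.

101.5 dB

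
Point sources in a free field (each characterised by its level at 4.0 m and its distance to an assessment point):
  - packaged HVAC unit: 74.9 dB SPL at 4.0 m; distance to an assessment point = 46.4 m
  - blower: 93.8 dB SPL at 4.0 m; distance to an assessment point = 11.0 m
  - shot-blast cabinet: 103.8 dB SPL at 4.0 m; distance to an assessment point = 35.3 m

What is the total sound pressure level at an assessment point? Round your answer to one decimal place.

Apply inverse-square spreading to bring every level to the receiver, then sum 10^(L/10).
packaged HVAC unit: 74.9 − 20·log₁₀(46.4/4.0) = 74.9 − 21.29 = 53.61 dB SPL.
blower: 93.8 − 20·log₁₀(11.0/4.0) = 93.8 − 8.79 = 85.01 dB SPL.
shot-blast cabinet: 103.8 − 20·log₁₀(35.3/4.0) = 103.8 − 18.91 = 84.89 dB SPL.
Σ 10^(L/10) = 6.254e+08 → L_total = 10·log₁₀(6.254e+08) = 87.96 dB SPL.

88.0 dB SPL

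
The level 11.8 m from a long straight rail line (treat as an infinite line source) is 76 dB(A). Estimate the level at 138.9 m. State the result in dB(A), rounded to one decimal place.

65.3 dB(A)

For a line source, L₂ = L₁ − 10·log₁₀(r₂/r₁).
L₂ = 76 − 10·log₁₀(138.9/11.8) = 76 − 10.708 = 65.29 dB(A).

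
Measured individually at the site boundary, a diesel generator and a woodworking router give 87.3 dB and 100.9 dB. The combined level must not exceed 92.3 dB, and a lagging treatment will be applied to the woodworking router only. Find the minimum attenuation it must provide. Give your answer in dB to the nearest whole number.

The untreated sources together contribute 10^(87.3/10) = 5.370e+08, i.e. 87.30 dB.
The limit corresponds to 10^(92.3/10) = 1.698e+09; subtracting the fixed part leaves 1.161e+09 for the woodworking router, i.e. 90.65 dB.
So the woodworking router must be reduced from 100.9 to 90.65 dB: IL = 10.25 dB.

10 dB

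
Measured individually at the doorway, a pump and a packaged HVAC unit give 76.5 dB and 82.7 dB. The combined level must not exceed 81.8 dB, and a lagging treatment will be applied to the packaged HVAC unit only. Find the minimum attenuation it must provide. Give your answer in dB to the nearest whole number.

2 dB

Everything except the packaged HVAC unit sums to 10^(76.5/10) = 4.467e+07 in linear terms, 76.50 dB.
To meet 81.8 dB overall, the treated packaged HVAC unit may contribute at most 10^(81.8/10) − 4.467e+07 = 1.067e+08, i.e. 80.28 dB.
So the packaged HVAC unit must be reduced from 82.7 to 80.28 dB: IL = 2.42 dB.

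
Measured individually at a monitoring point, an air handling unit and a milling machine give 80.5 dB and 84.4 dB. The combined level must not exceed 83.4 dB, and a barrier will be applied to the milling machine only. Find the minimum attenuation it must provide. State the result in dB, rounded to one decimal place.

4.1 dB

Fixed contribution from the other source: Σ 10^(L/10) = 10^(80.5/10) = 1.122e+08 (80.50 dB).
To meet 83.4 dB overall, the treated milling machine may contribute at most 10^(83.4/10) − 1.122e+08 = 1.066e+08, i.e. 80.28 dB.
Required insertion loss = 84.4 − 80.28 = 4.12 dB.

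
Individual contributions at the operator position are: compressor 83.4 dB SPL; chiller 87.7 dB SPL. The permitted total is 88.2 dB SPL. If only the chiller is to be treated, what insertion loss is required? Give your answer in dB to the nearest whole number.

Everything except the chiller sums to 10^(83.4/10) = 2.188e+08 in linear terms, 83.40 dB SPL.
The limit corresponds to 10^(88.2/10) = 6.607e+08; subtracting the fixed part leaves 4.419e+08 for the chiller, i.e. 86.45 dB SPL.
Required insertion loss = 87.7 − 86.45 = 1.25 dB.

1 dB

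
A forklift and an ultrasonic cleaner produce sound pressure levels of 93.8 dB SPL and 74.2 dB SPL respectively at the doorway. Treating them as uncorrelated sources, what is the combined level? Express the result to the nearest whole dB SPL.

Incoherent sources combine by intensity addition: L_total = 10·log₁₀(Σ 10^(L_i/10)).
Σ 10^(L/10) = 10^(93.8/10) + 10^(74.2/10) = 2.425e+09.
L_total = 10·log₁₀(2.425e+09) = 93.85 dB SPL.

94 dB SPL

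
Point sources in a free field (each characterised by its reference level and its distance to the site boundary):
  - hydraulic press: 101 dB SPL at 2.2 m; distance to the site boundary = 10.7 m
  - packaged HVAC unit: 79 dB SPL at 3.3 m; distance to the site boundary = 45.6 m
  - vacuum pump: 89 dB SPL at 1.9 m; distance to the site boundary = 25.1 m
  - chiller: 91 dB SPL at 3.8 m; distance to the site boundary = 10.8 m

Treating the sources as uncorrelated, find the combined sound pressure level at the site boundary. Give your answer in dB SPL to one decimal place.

88.4 dB SPL

Apply inverse-square spreading to bring every level to the receiver, then sum 10^(L/10).
hydraulic press: 101 − 20·log₁₀(10.7/2.2) = 101 − 13.74 = 87.26 dB SPL.
packaged HVAC unit: 79 − 20·log₁₀(45.6/3.3) = 79 − 22.81 = 56.19 dB SPL.
vacuum pump: 89 − 20·log₁₀(25.1/1.9) = 89 − 22.42 = 66.58 dB SPL.
chiller: 91 − 20·log₁₀(10.8/3.8) = 91 − 9.07 = 81.93 dB SPL.
Σ 10^(L/10) = 6.930e+08 → L_total = 10·log₁₀(6.930e+08) = 88.41 dB SPL.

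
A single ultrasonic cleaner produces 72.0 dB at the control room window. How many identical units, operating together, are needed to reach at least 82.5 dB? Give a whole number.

12

Need L₁ + 10·log₁₀ N ≥ 82.5, i.e. log₁₀ N ≥ 1.05.
N ≥ 10^(10.5/10) = 11.220, so N = 12.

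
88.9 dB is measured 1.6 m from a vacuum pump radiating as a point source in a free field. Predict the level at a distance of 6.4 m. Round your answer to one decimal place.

Spherical spreading from a point source gives a 20·log₁₀(r₂/r₁) drop.
L₂ = 88.9 − 20·log₁₀(6.4/1.6) = 88.9 − 12.041 = 76.86 dB.

76.9 dB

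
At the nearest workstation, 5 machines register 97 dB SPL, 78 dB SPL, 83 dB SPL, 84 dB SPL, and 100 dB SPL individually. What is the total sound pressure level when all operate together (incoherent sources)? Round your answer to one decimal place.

Incoherent sources combine by intensity addition: L_total = 10·log₁₀(Σ 10^(L_i/10)).
Σ 10^(L/10) = 10^(97/10) + 10^(78/10) + 10^(83/10) + 10^(84/10) + 10^(100/10) = 1.553e+10.
L_total = 10·log₁₀(1.553e+10) = 101.91 dB SPL.

101.9 dB SPL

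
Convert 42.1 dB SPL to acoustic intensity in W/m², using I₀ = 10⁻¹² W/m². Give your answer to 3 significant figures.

1.62e-08 W/m²

I = I₀·10^(L/10) = 10⁻¹² × 10^(42.1/10) = 10^(-7.790).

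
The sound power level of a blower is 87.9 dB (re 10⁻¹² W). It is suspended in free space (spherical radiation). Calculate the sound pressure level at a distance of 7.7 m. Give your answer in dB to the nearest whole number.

Free-field spherical radiation: L_p = L_w − 10·log₁₀(4π·r²), r = 7.7 m.
4π·r² = 745.1 m², 10·log₁₀ of that is 28.722 dB.
L_p = 87.9 − 28.722 = 59.18 dB.

59 dB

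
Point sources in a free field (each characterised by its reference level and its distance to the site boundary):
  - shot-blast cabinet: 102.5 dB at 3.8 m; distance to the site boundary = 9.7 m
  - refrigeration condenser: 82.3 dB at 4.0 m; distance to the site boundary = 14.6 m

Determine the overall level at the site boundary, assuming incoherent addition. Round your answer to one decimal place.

Propagate each source to the receiver with L = L_ref − 20·log₁₀(r/r_ref), then add intensities.
shot-blast cabinet: 102.5 − 20·log₁₀(9.7/3.8) = 102.5 − 8.14 = 94.36 dB.
refrigeration condenser: 82.3 − 20·log₁₀(14.6/4.0) = 82.3 − 11.25 = 71.05 dB.
Σ 10^(L/10) = 2.742e+09 → L_total = 10·log₁₀(2.742e+09) = 94.38 dB.

94.4 dB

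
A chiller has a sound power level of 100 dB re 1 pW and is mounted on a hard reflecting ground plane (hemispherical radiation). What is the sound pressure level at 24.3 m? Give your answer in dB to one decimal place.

Free-field hemispherical radiation: L_p = L_w − 10·log₁₀(2π·r²), r = 24.3 m.
2π·r² = 3710 m², 10·log₁₀ of that is 35.694 dB.
L_p = 100 − 35.694 = 64.31 dB.

64.3 dB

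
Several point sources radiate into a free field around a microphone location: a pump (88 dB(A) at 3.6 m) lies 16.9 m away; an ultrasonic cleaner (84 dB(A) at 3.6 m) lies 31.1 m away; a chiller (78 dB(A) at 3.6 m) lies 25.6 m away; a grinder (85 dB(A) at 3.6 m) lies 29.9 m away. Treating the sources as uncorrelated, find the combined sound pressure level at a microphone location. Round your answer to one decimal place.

75.8 dB(A)

Apply inverse-square spreading to bring every level to the receiver, then sum 10^(L/10).
pump: 88 − 20·log₁₀(16.9/3.6) = 88 − 13.43 = 74.57 dB(A).
ultrasonic cleaner: 84 − 20·log₁₀(31.1/3.6) = 84 − 18.73 = 65.27 dB(A).
chiller: 78 − 20·log₁₀(25.6/3.6) = 78 − 17.04 = 60.96 dB(A).
grinder: 85 − 20·log₁₀(29.9/3.6) = 85 − 18.39 = 66.61 dB(A).
Σ 10^(L/10) = 3.783e+07 → L_total = 10·log₁₀(3.783e+07) = 75.78 dB(A).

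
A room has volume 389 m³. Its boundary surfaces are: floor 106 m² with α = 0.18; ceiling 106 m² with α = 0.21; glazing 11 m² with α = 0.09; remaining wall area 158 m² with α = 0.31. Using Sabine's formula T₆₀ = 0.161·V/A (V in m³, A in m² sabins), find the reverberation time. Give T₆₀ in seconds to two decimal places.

Summing Sᵢαᵢ: 106·0.18 + 106·0.21 + 11·0.09 + 158·0.31 = 91.31 m².
T₆₀ = 0.161 × 389 / 91.31 = 0.686 s.

0.69 s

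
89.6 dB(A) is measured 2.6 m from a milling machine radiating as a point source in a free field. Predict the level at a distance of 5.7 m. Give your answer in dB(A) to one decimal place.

For a point source, L₂ = L₁ − 20·log₁₀(r₂/r₁).
L₂ = 89.6 − 20·log₁₀(5.7/2.6) = 89.6 − 6.818 = 82.78 dB(A).

82.8 dB(A)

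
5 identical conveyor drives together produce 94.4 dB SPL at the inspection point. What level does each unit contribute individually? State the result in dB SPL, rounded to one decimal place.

5 equal contributions raise the level by 10·log₁₀ 5 = 6.990 dB, so each unit alone gives 94.4 − 6.990.

87.4 dB SPL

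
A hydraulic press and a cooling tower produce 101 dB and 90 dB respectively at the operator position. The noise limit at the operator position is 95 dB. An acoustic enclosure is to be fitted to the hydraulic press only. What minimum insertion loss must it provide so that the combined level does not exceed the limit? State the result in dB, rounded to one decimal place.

Everything except the hydraulic press sums to 10^(90/10) = 1.000e+09 in linear terms, 90.00 dB.
To meet 95 dB overall, the treated hydraulic press may contribute at most 10^(95/10) − 1.000e+09 = 2.162e+09, i.e. 93.35 dB.
Required insertion loss = 101 − 93.35 = 7.65 dB.

7.7 dB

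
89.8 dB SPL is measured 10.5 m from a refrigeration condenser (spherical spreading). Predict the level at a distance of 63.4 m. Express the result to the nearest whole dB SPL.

74 dB SPL

Point-source attenuation: ΔL = 20·log₁₀(r₂/r₁) = 20·log₁₀(63.4/10.5) = 15.618 dB.
L₂ = 89.8 − 20·log₁₀(63.4/10.5) = 89.8 − 15.618 = 74.18 dB SPL.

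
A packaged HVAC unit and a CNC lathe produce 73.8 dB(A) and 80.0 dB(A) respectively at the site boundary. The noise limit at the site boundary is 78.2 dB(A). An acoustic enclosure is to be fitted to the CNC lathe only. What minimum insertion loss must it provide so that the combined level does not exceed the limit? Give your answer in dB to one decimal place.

Everything except the CNC lathe sums to 10^(73.8/10) = 2.399e+07 in linear terms, 73.80 dB(A).
To meet 78.2 dB(A) overall, the treated CNC lathe may contribute at most 10^(78.2/10) − 2.399e+07 = 4.208e+07, i.e. 76.24 dB(A).
So the CNC lathe must be reduced from 80.0 to 76.24 dB(A): IL = 3.76 dB.

3.8 dB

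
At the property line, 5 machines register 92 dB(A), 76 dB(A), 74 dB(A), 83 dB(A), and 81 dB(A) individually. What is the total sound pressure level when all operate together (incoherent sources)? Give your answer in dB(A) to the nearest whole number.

For uncorrelated sources the intensities add, so convert each level to linear form, sum, and take 10·log₁₀ of the total.
Σ 10^(L/10) = 10^(92/10) + 10^(76/10) + 10^(74/10) + 10^(83/10) + 10^(81/10) = 1.975e+09.
L_total = 10·log₁₀(1.975e+09) = 92.96 dB(A).

93 dB(A)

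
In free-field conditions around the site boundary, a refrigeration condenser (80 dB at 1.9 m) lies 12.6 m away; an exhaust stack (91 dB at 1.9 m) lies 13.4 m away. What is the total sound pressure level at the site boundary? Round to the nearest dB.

74 dB

Propagate each source to the receiver with L = L_ref − 20·log₁₀(r/r_ref), then add intensities.
refrigeration condenser: 80 − 20·log₁₀(12.6/1.9) = 80 − 16.43 = 63.57 dB.
exhaust stack: 91 − 20·log₁₀(13.4/1.9) = 91 − 16.97 = 74.03 dB.
Σ 10^(L/10) = 2.758e+07 → L_total = 10·log₁₀(2.758e+07) = 74.41 dB.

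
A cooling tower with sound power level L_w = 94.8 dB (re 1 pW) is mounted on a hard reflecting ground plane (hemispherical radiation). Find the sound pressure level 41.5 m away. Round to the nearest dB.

The power spreads over a hemisphere of area 2π·r², so L_p = L_w − 10·log₁₀(2π·r²).
2π·r² = 1.082e+04 m², 10·log₁₀ of that is 40.343 dB.
L_p = 94.8 − 40.343 = 54.46 dB.

54 dB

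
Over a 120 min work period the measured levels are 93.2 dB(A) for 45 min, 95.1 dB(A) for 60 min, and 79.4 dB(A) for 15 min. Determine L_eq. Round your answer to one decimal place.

93.8 dB(A)

The energy average is taken in the linear domain: L_eq = 10·log₁₀[(Σ tᵢ·10^(Lᵢ/10))/T], T = 120 min.
Σ tᵢ·10^(Lᵢ/10) = 45·10^(93.2/10) + 60·10^(95.1/10) + 15·10^(79.4/10) = 2.895e+11.
L_eq = 10·log₁₀(2.895e+11/120) = 93.82 dB(A).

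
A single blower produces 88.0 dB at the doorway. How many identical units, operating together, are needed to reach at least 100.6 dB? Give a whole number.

19

The shortfall is 100.6 − 88.0 = 12.6 dB, and N units add 10·log₁₀ N, so need 10·log₁₀ N ≥ 12.6.
N ≥ 10^(12.6/10) = 18.197, so N = 19.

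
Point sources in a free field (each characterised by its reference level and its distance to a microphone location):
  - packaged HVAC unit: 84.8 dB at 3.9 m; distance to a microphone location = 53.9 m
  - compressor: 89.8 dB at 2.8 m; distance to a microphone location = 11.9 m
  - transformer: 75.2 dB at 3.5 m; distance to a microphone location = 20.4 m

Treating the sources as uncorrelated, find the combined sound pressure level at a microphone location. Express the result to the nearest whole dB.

77 dB

First find each source's level at the receiver (point-source: −20·log₁₀(r/r_ref)), then combine on an intensity basis.
packaged HVAC unit: 84.8 − 20·log₁₀(53.9/3.9) = 84.8 − 22.81 = 61.99 dB.
compressor: 89.8 − 20·log₁₀(11.9/2.8) = 89.8 − 12.57 = 77.23 dB.
transformer: 75.2 − 20·log₁₀(20.4/3.5) = 75.2 − 15.31 = 59.89 dB.
Σ 10^(L/10) = 5.543e+07 → L_total = 10·log₁₀(5.543e+07) = 77.44 dB.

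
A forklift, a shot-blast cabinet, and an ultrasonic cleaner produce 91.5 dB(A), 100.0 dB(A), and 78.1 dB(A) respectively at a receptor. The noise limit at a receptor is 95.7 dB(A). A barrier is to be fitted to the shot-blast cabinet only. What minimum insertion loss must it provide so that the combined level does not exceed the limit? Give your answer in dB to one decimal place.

Fixed contribution from the other sources: Σ 10^(L/10) = 10^(91.5/10) + 10^(78.1/10) = 1.477e+09 (91.69 dB(A)).
To meet 95.7 dB(A) overall, the treated shot-blast cabinet may contribute at most 10^(95.7/10) − 1.477e+09 = 2.238e+09, i.e. 93.50 dB(A).
So the shot-blast cabinet must be reduced from 100.0 to 93.50 dB(A): IL = 6.50 dB.

6.5 dB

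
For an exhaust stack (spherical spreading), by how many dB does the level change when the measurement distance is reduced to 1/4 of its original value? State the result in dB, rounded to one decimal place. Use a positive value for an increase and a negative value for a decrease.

With spherical spreading the level changes by −20·log₁₀(r₂/r₁).
ΔL = −20·log₁₀(0.25) = +12.04 dB.

+12.0 dB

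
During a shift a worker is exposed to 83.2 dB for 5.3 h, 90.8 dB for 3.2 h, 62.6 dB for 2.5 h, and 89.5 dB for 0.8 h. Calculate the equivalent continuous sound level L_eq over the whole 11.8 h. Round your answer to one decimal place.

86.8 dB

The energy average is taken in the linear domain: L_eq = 10·log₁₀[(Σ tᵢ·10^(Lᵢ/10))/T], T = 11.8 h.
Σ tᵢ·10^(Lᵢ/10) = 5.3·10^(83.2/10) + 3.2·10^(90.8/10) + 2.5·10^(62.6/10) + 0.8·10^(89.5/10) = 5.672e+09.
L_eq = 10·log₁₀(5.672e+09/11.8) = 86.82 dB.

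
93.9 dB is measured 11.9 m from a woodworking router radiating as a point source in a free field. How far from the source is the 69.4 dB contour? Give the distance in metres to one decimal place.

199.8 m

For a point source L₁ − L₂ = 20·log₁₀(r₂/r₁), so r₂ = r₁·10^((L₁−L₂)/20).
r₂ = 11.9·10^((93.9−69.4)/20) = 11.9·10^(24.5/20) = 199.78 m.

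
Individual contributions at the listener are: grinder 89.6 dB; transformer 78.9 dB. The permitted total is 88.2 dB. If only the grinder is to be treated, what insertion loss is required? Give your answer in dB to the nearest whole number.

2 dB

The untreated sources together contribute 10^(78.9/10) = 7.762e+07, i.e. 78.90 dB.
To meet 88.2 dB overall, the treated grinder may contribute at most 10^(88.2/10) − 7.762e+07 = 5.831e+08, i.e. 87.66 dB.
So the grinder must be reduced from 89.6 to 87.66 dB: IL = 1.94 dB.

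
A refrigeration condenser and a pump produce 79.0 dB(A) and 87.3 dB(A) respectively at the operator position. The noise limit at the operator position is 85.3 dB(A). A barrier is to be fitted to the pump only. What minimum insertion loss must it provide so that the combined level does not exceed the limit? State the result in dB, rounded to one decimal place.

Everything except the pump sums to 10^(79.0/10) = 7.943e+07 in linear terms, 79.00 dB(A).
The limit corresponds to 10^(85.3/10) = 3.388e+08; subtracting the fixed part leaves 2.594e+08 for the pump, i.e. 84.14 dB(A).
So the pump must be reduced from 87.3 to 84.14 dB(A): IL = 3.16 dB.

3.2 dB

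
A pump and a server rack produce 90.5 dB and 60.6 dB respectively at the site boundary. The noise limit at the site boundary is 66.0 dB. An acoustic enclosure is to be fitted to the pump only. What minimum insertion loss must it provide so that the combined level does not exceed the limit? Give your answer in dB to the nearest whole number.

The untreated sources together contribute 10^(60.6/10) = 1.148e+06, i.e. 60.60 dB.
To meet 66.0 dB overall, the treated pump may contribute at most 10^(66.0/10) − 1.148e+06 = 2.833e+06, i.e. 64.52 dB.
So the pump must be reduced from 90.5 to 64.52 dB: IL = 25.98 dB.

26 dB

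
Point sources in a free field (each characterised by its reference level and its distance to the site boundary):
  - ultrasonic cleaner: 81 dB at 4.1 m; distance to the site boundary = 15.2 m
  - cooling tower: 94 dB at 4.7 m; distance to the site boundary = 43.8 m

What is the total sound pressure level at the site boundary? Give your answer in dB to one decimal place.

Apply inverse-square spreading to bring every level to the receiver, then sum 10^(L/10).
ultrasonic cleaner: 81 − 20·log₁₀(15.2/4.1) = 81 − 11.38 = 69.62 dB.
cooling tower: 94 − 20·log₁₀(43.8/4.7) = 94 − 19.39 = 74.61 dB.
Σ 10^(L/10) = 3.808e+07 → L_total = 10·log₁₀(3.808e+07) = 75.81 dB.

75.8 dB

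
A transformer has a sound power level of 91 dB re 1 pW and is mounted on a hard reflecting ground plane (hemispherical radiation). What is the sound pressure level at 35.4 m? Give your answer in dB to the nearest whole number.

52 dB

The power spreads over a hemisphere of area 2π·r², so L_p = L_w − 10·log₁₀(2π·r²).
2π·r² = 7874 m², 10·log₁₀ of that is 38.962 dB.
L_p = 91 − 38.962 = 52.04 dB.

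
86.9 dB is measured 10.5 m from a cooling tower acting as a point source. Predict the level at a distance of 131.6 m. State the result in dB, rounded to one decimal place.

64.9 dB

Point-source attenuation: ΔL = 20·log₁₀(r₂/r₁) = 20·log₁₀(131.6/10.5) = 21.961 dB.
L₂ = 86.9 − 20·log₁₀(131.6/10.5) = 86.9 − 21.961 = 64.94 dB.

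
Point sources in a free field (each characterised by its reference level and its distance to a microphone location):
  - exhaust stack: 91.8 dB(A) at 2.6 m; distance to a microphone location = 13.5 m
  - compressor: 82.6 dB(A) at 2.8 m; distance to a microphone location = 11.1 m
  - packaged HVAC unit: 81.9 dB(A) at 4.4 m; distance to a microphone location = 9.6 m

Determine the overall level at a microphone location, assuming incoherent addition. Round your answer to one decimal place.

Apply inverse-square spreading to bring every level to the receiver, then sum 10^(L/10).
exhaust stack: 91.8 − 20·log₁₀(13.5/2.6) = 91.8 − 14.31 = 77.49 dB(A).
compressor: 82.6 − 20·log₁₀(11.1/2.8) = 82.6 − 11.96 = 70.64 dB(A).
packaged HVAC unit: 81.9 − 20·log₁₀(9.6/4.4) = 81.9 − 6.78 = 75.12 dB(A).
Σ 10^(L/10) = 1.003e+08 → L_total = 10·log₁₀(1.003e+08) = 80.01 dB(A).

80.0 dB(A)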